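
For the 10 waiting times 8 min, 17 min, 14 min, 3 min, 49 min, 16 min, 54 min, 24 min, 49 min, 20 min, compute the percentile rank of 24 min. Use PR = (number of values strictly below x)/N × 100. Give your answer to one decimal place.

N = 10.
Strictly below 24: 6. Equal to 24: 1.
PR = 6/10 × 100 = 60.0

60.0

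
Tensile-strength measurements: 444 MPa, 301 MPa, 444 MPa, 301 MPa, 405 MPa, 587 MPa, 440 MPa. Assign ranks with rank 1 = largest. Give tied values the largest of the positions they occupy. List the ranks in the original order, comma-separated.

3, 7, 3, 7, 5, 1, 4

Sorted (descending): 587, 444, 444, 440, 405, 301, 301
The 2 values of 444 occupy positions 2–3 → each gets rank 3.
The 2 values of 301 occupy positions 6–7 → each gets rank 7.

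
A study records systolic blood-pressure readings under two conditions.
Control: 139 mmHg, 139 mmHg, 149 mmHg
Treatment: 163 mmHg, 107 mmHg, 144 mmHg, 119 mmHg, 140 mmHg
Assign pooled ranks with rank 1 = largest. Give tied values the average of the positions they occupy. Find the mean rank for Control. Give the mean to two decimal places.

Sorted (descending): 163, 149, 144, 140, 139, 139, 119, 107
The 2 values of 139 occupy positions 5–6 → average rank (5+6)/2 = 5.5.
Control values → pooled ranks: 139→5.5, 139→5.5, 149→2
Mean rank = (5.5 + 5.5 + 2) / 3 = 4.33

4.33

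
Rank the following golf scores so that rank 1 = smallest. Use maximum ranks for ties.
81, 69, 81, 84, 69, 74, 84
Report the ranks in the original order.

Sorted (ascending): 69, 69, 74, 81, 81, 84, 84
The 2 values of 69 occupy positions 1–2 → each gets rank 2.
The 2 values of 81 occupy positions 4–5 → each gets rank 5.
The 2 values of 84 occupy positions 6–7 → each gets rank 7.

5, 2, 5, 7, 2, 3, 7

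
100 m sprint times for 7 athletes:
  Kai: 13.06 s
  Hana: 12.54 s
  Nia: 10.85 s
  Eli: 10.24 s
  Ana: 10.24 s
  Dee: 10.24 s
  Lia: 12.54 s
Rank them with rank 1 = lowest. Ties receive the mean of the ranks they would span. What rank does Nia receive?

4

Sorted (ascending): 10.24, 10.24, 10.24, 10.85, 12.54, 12.54, 13.06
The 3 values of 10.24 occupy positions 1–3 → average rank 2.
The 2 values of 12.54 occupy positions 5–6 → average rank (5+6)/2 = 5.5.
Nia has value 10.85 s → rank 4.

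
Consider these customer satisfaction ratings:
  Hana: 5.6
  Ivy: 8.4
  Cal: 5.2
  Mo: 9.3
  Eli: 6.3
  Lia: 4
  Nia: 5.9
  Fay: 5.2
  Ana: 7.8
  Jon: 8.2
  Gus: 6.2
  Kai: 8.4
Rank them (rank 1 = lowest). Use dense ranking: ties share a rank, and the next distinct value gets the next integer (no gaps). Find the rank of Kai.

Sorted (ascending): 4, 5.2, 5.2, 5.6, 5.9, 6.2, 6.3, 7.8, 8.2, 8.4, 8.4, 9.3
The 2 values of 5.2 share dense rank 2.
The 2 values of 8.4 share dense rank 9.
Remaining distinct values take the next consecutive integers.
Kai has value 8.4 → rank 9.

9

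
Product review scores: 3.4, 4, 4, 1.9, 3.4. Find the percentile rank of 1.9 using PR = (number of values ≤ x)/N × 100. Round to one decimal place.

N = 5.
Strictly below 1.9: 0. Equal to 1.9: 1.
PR = 1/5 × 100 = 20.0

20.0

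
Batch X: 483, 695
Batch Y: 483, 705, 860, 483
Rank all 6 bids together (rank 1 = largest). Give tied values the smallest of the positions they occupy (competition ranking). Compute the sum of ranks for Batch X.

7

Sorted (descending): 860, 705, 695, 483, 483, 483
The 3 values of 483 occupy positions 4–6 → each gets rank 4.
Batch X values → pooled ranks: 483→4, 695→3
Rank sum = 4 + 3 = 7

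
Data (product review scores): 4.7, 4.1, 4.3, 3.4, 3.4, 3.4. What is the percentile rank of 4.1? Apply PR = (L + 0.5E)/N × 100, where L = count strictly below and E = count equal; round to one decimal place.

N = 6.
Strictly below 4.1: 3. Equal to 4.1: 1.
PR = (3 + 0.5·1)/6 × 100 = 58.3

58.3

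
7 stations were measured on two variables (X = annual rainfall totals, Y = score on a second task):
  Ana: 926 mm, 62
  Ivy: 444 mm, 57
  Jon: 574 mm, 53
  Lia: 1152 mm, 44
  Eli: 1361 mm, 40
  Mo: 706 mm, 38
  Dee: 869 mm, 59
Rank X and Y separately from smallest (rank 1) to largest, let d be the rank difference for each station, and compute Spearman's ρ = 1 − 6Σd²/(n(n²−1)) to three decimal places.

-0.179

Ranks of variable 1: 5, 1, 2, 6, 7, 3, 4
Ranks of variable 2: 7, 5, 4, 3, 2, 1, 6
d = r₁ − r₂: -2, -4, -2, 3, 5, 2, -2
d²: 4, 16, 4, 9, 25, 4, 4; Σd² = 66
ρ = 1 − 6·66/(7·48) = 1 − 396/336 = -0.179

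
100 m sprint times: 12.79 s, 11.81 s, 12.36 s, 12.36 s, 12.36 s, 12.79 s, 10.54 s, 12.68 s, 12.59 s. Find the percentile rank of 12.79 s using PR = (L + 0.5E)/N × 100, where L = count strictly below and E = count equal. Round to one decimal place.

N = 9.
Strictly below 12.79: 7. Equal to 12.79: 2.
PR = (7 + 0.5·2)/9 × 100 = 88.9

88.9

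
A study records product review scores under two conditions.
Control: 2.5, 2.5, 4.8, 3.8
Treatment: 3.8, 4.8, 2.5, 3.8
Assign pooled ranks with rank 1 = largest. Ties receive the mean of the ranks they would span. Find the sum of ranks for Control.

19.5

Sorted (descending): 4.8, 4.8, 3.8, 3.8, 3.8, 2.5, 2.5, 2.5
The 2 values of 4.8 occupy positions 1–2 → average rank (1+2)/2 = 1.5.
The 3 values of 3.8 occupy positions 3–5 → average rank 4.
The 3 values of 2.5 occupy positions 6–8 → average rank 7.
Control values → pooled ranks: 2.5→7, 2.5→7, 4.8→1.5, 3.8→4
Rank sum = 7 + 7 + 1.5 + 4 = 19.5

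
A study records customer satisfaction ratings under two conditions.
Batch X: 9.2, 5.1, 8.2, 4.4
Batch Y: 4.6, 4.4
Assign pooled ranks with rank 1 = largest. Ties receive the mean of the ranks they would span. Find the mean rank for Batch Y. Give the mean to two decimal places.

Sorted (descending): 9.2, 8.2, 5.1, 4.6, 4.4, 4.4
The 2 values of 4.4 occupy positions 5–6 → average rank (5+6)/2 = 5.5.
Batch Y values → pooled ranks: 4.6→4, 4.4→5.5
Mean rank = (4 + 5.5) / 2 = 4.75

4.75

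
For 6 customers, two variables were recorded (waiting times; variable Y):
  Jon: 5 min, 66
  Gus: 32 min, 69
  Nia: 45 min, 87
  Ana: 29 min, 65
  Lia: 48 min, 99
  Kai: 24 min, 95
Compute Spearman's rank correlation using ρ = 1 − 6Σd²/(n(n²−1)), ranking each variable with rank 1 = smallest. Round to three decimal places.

0.543

Ranks of variable 1: 1, 4, 5, 3, 6, 2
Ranks of variable 2: 2, 3, 4, 1, 6, 5
d = r₁ − r₂: -1, 1, 1, 2, 0, -3
d²: 1, 1, 1, 4, 0, 9; Σd² = 16
ρ = 1 − 6·16/(6·35) = 1 − 96/210 = 0.543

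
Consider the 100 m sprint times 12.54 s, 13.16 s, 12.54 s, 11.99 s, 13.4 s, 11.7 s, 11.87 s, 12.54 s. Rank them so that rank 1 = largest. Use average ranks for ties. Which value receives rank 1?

Sorted (descending): 13.4, 13.16, 12.54, 12.54, 12.54, 11.99, 11.87, 11.7
The 3 values of 12.54 occupy positions 3–5 → average rank 4.
Rank 1 → value 13.4.

13.4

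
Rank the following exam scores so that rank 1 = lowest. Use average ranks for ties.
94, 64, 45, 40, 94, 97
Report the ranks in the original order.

4.5, 3, 2, 1, 4.5, 6

Sorted (ascending): 40, 45, 64, 94, 94, 97
The 2 values of 94 occupy positions 4–5 → average rank (4+5)/2 = 4.5.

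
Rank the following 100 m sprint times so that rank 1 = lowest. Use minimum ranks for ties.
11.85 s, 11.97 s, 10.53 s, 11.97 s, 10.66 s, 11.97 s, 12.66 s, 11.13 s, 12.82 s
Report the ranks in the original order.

Sorted (ascending): 10.53, 10.66, 11.13, 11.85, 11.97, 11.97, 11.97, 12.66, 12.82
The 3 values of 11.97 occupy positions 5–7 → each gets rank 5.

4, 5, 1, 5, 2, 5, 8, 3, 9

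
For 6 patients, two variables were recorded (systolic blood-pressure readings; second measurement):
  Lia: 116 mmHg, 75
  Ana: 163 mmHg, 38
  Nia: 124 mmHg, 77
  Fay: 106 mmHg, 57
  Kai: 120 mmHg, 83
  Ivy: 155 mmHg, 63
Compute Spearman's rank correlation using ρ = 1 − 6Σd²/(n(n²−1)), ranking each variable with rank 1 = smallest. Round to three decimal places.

-0.257

Ranks of variable 1: 2, 6, 4, 1, 3, 5
Ranks of variable 2: 4, 1, 5, 2, 6, 3
d = r₁ − r₂: -2, 5, -1, -1, -3, 2
d²: 4, 25, 1, 1, 9, 4; Σd² = 44
ρ = 1 − 6·44/(6·35) = 1 − 264/210 = -0.257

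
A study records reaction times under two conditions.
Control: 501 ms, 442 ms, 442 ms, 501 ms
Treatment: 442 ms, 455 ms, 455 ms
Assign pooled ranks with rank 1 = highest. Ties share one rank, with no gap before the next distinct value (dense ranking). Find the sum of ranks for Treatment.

7

Sorted (descending): 501, 501, 455, 455, 442, 442, 442
The 2 values of 501 share dense rank 1.
The 2 values of 455 share dense rank 2.
The 3 values of 442 share dense rank 3.
Treatment values → pooled ranks: 442→3, 455→2, 455→2
Rank sum = 3 + 2 + 2 = 7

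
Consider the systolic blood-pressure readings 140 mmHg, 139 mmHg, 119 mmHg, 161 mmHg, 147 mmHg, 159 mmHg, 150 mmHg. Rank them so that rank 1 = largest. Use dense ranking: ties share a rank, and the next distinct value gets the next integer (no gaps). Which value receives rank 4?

Sorted (descending): 161, 159, 150, 147, 140, 139, 119
No ties — each value takes its position as its rank.
Rank 4 → value 147.

147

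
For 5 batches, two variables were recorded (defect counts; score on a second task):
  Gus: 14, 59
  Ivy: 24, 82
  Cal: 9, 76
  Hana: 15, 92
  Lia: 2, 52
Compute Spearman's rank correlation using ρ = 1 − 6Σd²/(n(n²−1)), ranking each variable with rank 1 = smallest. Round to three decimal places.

0.800

Ranks of variable 1: 3, 5, 2, 4, 1
Ranks of variable 2: 2, 4, 3, 5, 1
d = r₁ − r₂: 1, 1, -1, -1, 0
d²: 1, 1, 1, 1, 0; Σd² = 4
ρ = 1 − 6·4/(5·24) = 1 − 24/120 = 0.800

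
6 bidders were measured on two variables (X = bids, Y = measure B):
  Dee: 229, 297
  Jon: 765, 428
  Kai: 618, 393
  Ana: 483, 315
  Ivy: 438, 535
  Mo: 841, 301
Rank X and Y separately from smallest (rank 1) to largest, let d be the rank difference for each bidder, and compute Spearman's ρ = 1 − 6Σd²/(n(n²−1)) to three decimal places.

0.086

Ranks of variable 1: 1, 5, 4, 3, 2, 6
Ranks of variable 2: 1, 5, 4, 3, 6, 2
d = r₁ − r₂: 0, 0, 0, 0, -4, 4
d²: 0, 0, 0, 0, 16, 16; Σd² = 32
ρ = 1 − 6·32/(6·35) = 1 − 192/210 = 0.086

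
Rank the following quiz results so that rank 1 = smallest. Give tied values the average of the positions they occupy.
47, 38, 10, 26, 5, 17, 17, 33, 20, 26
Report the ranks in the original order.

10, 9, 2, 6.5, 1, 3.5, 3.5, 8, 5, 6.5

Sorted (ascending): 5, 10, 17, 17, 20, 26, 26, 33, 38, 47
The 2 values of 17 occupy positions 3–4 → average rank (3+4)/2 = 3.5.
The 2 values of 26 occupy positions 6–7 → average rank (6+7)/2 = 6.5.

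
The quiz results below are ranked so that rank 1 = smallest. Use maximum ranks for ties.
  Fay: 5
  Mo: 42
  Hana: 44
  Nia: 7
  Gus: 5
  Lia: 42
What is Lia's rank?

5

Sorted (ascending): 5, 5, 7, 42, 42, 44
The 2 values of 5 occupy positions 1–2 → each gets rank 2.
The 2 values of 42 occupy positions 4–5 → each gets rank 5.
Lia has value 42 → rank 5.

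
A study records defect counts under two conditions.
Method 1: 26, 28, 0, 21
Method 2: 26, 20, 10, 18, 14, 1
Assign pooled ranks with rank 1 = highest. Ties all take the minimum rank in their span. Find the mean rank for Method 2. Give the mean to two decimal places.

6.17

Sorted (descending): 28, 26, 26, 21, 20, 18, 14, 10, 1, 0
The 2 values of 26 occupy positions 2–3 → each gets rank 2.
Method 2 values → pooled ranks: 26→2, 20→5, 10→8, 18→6, 14→7, 1→9
Mean rank = (2 + 5 + 8 + 6 + 7 + 9) / 6 = 6.17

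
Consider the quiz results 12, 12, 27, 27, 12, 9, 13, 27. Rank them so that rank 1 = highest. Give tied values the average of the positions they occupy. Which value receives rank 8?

9

Sorted (descending): 27, 27, 27, 13, 12, 12, 12, 9
The 3 values of 27 occupy positions 1–3 → average rank 2.
The 3 values of 12 occupy positions 5–7 → average rank 6.
Rank 8 → value 9.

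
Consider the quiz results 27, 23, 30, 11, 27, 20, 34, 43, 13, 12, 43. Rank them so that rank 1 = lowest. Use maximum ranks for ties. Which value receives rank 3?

13

Sorted (ascending): 11, 12, 13, 20, 23, 27, 27, 30, 34, 43, 43
The 2 values of 27 occupy positions 6–7 → each gets rank 7.
The 2 values of 43 occupy positions 10–11 → each gets rank 11.
Rank 3 → value 13.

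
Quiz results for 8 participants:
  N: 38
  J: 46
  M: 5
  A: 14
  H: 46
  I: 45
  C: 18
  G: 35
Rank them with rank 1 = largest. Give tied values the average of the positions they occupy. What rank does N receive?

Sorted (descending): 46, 46, 45, 38, 35, 18, 14, 5
The 2 values of 46 occupy positions 1–2 → average rank (1+2)/2 = 1.5.
N has value 38 → rank 4.

4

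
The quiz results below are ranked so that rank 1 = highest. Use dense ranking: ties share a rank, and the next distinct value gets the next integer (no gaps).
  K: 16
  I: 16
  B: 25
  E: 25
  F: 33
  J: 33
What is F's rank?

Sorted (descending): 33, 33, 25, 25, 16, 16
The 2 values of 33 share dense rank 1.
The 2 values of 25 share dense rank 2.
The 2 values of 16 share dense rank 3.
F has value 33 → rank 1.

1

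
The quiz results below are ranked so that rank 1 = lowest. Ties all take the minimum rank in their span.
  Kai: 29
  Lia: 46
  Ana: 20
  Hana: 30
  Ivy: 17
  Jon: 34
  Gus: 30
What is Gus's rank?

Sorted (ascending): 17, 20, 29, 30, 30, 34, 46
The 2 values of 30 occupy positions 4–5 → each gets rank 4.
Gus has value 30 → rank 4.

4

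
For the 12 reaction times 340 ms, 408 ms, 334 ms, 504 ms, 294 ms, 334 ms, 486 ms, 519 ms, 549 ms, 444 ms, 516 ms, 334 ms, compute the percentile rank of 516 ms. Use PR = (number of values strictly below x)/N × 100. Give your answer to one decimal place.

75.0

N = 12.
Strictly below 516: 9. Equal to 516: 1.
PR = 9/12 × 100 = 75.0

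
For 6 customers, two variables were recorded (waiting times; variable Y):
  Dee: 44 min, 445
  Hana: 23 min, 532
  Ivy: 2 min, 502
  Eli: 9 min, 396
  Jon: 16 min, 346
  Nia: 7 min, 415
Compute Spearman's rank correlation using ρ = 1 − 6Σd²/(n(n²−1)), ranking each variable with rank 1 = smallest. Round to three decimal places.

Ranks of variable 1: 6, 5, 1, 3, 4, 2
Ranks of variable 2: 4, 6, 5, 2, 1, 3
d = r₁ − r₂: 2, -1, -4, 1, 3, -1
d²: 4, 1, 16, 1, 9, 1; Σd² = 32
ρ = 1 − 6·32/(6·35) = 1 − 192/210 = 0.086

0.086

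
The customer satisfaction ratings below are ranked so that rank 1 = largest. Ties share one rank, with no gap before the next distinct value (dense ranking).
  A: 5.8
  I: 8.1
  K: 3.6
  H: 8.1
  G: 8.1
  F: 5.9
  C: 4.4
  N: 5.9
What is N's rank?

Sorted (descending): 8.1, 8.1, 8.1, 5.9, 5.9, 5.8, 4.4, 3.6
The 3 values of 8.1 share dense rank 1.
The 2 values of 5.9 share dense rank 2.
Remaining distinct values take the next consecutive integers.
N has value 5.9 → rank 2.

2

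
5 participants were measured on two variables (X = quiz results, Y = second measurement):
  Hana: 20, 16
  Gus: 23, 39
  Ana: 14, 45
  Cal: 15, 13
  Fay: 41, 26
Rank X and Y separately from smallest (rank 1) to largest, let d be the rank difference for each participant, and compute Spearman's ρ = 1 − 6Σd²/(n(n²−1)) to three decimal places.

-0.100

Ranks of variable 1: 3, 4, 1, 2, 5
Ranks of variable 2: 2, 4, 5, 1, 3
d = r₁ − r₂: 1, 0, -4, 1, 2
d²: 1, 0, 16, 1, 4; Σd² = 22
ρ = 1 − 6·22/(5·24) = 1 − 132/120 = -0.100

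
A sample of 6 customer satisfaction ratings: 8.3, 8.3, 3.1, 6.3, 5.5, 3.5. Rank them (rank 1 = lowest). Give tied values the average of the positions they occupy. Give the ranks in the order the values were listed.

5.5, 5.5, 1, 4, 3, 2

Sorted (ascending): 3.1, 3.5, 5.5, 6.3, 8.3, 8.3
The 2 values of 8.3 occupy positions 5–6 → average rank (5+6)/2 = 5.5.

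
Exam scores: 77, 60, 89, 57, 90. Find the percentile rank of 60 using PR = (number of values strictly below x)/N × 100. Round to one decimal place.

20.0

N = 5.
Strictly below 60: 1. Equal to 60: 1.
PR = 1/5 × 100 = 20.0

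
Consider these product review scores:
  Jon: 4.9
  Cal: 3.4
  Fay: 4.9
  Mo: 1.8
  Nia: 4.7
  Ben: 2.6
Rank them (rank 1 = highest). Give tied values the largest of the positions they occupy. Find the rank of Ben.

Sorted (descending): 4.9, 4.9, 4.7, 3.4, 2.6, 1.8
The 2 values of 4.9 occupy positions 1–2 → each gets rank 2.
Ben has value 2.6 → rank 5.

5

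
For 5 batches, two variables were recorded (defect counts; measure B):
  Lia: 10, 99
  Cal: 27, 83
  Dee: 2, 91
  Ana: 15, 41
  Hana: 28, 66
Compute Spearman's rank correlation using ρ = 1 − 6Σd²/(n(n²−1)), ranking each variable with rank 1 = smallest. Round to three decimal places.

-0.600

Ranks of variable 1: 2, 4, 1, 3, 5
Ranks of variable 2: 5, 3, 4, 1, 2
d = r₁ − r₂: -3, 1, -3, 2, 3
d²: 9, 1, 9, 4, 9; Σd² = 32
ρ = 1 − 6·32/(5·24) = 1 − 192/120 = -0.600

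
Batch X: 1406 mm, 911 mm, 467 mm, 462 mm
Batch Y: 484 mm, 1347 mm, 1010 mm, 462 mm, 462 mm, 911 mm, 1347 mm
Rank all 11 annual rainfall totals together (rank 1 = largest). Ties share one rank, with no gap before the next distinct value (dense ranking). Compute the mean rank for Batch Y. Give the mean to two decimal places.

4.29

Sorted (descending): 1406, 1347, 1347, 1010, 911, 911, 484, 467, 462, 462, 462
The 2 values of 1347 share dense rank 2.
The 2 values of 911 share dense rank 4.
The 3 values of 462 share dense rank 7.
Remaining distinct values take the next consecutive integers.
Batch Y values → pooled ranks: 484→5, 1347→2, 1010→3, 462→7, 462→7, 911→4, 1347→2
Mean rank = (5 + 2 + 3 + 7 + 7 + 4 + 2) / 7 = 4.29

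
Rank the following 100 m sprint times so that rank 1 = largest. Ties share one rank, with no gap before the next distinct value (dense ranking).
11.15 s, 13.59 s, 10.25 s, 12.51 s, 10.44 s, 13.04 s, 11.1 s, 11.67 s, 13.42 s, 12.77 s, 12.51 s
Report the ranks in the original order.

7, 1, 10, 5, 9, 3, 8, 6, 2, 4, 5

Sorted (descending): 13.59, 13.42, 13.04, 12.77, 12.51, 12.51, 11.67, 11.15, 11.1, 10.44, 10.25
The 2 values of 12.51 share dense rank 5.
Remaining distinct values take the next consecutive integers.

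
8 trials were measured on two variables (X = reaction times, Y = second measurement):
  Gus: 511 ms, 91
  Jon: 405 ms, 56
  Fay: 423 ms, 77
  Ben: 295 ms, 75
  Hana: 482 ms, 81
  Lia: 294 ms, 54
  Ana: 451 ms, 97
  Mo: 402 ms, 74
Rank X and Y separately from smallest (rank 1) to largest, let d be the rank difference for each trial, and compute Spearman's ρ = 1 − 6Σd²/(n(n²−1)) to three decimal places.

0.833

Ranks of variable 1: 8, 4, 5, 2, 7, 1, 6, 3
Ranks of variable 2: 7, 2, 5, 4, 6, 1, 8, 3
d = r₁ − r₂: 1, 2, 0, -2, 1, 0, -2, 0
d²: 1, 4, 0, 4, 1, 0, 4, 0; Σd² = 14
ρ = 1 − 6·14/(8·63) = 1 − 84/504 = 0.833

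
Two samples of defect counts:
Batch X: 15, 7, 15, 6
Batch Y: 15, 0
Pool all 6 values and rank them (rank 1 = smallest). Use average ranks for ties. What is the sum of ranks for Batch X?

Sorted (ascending): 0, 6, 7, 15, 15, 15
The 3 values of 15 occupy positions 4–6 → average rank 5.
Batch X values → pooled ranks: 15→5, 7→3, 15→5, 6→2
Rank sum = 5 + 3 + 5 + 2 = 15

15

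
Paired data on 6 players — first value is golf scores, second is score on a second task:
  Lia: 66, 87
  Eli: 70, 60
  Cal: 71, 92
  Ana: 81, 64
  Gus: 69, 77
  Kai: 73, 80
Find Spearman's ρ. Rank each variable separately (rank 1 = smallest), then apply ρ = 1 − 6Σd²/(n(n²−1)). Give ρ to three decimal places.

-0.200

Ranks of variable 1: 1, 3, 4, 6, 2, 5
Ranks of variable 2: 5, 1, 6, 2, 3, 4
d = r₁ − r₂: -4, 2, -2, 4, -1, 1
d²: 16, 4, 4, 16, 1, 1; Σd² = 42
ρ = 1 − 6·42/(6·35) = 1 − 252/210 = -0.200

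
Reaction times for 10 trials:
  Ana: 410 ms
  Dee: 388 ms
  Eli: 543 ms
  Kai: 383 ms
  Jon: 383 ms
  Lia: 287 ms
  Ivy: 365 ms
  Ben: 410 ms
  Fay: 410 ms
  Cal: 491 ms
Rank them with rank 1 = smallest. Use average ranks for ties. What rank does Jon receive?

Sorted (ascending): 287, 365, 383, 383, 388, 410, 410, 410, 491, 543
The 2 values of 383 occupy positions 3–4 → average rank (3+4)/2 = 3.5.
The 3 values of 410 occupy positions 6–8 → average rank 7.
Jon has value 383 ms → rank 3.5.

3.5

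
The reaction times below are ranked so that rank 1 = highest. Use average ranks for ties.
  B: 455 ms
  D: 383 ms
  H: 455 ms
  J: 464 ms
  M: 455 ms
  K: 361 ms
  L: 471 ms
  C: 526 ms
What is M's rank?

5

Sorted (descending): 526, 471, 464, 455, 455, 455, 383, 361
The 3 values of 455 occupy positions 4–6 → average rank 5.
M has value 455 ms → rank 5.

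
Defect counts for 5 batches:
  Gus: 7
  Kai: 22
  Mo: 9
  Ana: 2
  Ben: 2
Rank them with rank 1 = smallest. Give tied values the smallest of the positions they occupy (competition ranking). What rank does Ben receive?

1

Sorted (ascending): 2, 2, 7, 9, 22
The 2 values of 2 occupy positions 1–2 → each gets rank 1.
Ben has value 2 → rank 1.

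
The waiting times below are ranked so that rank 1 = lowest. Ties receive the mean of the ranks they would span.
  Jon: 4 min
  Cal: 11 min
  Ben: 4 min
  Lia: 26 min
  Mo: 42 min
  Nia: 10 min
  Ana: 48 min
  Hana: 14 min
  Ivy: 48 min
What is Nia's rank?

Sorted (ascending): 4, 4, 10, 11, 14, 26, 42, 48, 48
The 2 values of 4 occupy positions 1–2 → average rank (1+2)/2 = 1.5.
The 2 values of 48 occupy positions 8–9 → average rank (8+9)/2 = 8.5.
Nia has value 10 min → rank 3.

3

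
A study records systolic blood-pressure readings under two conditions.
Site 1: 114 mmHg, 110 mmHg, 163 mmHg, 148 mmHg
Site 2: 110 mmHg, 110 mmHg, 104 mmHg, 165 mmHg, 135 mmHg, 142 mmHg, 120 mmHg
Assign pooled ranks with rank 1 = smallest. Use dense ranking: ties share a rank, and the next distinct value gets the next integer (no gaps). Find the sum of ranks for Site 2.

Sorted (ascending): 104, 110, 110, 110, 114, 120, 135, 142, 148, 163, 165
The 3 values of 110 share dense rank 2.
Remaining distinct values take the next consecutive integers.
Site 2 values → pooled ranks: 110→2, 110→2, 104→1, 165→9, 135→5, 142→6, 120→4
Rank sum = 2 + 2 + 1 + 9 + 5 + 6 + 4 = 29

29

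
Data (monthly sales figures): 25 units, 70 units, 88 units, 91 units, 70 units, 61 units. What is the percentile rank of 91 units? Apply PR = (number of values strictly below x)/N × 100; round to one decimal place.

83.3

N = 6.
Strictly below 91: 5. Equal to 91: 1.
PR = 5/6 × 100 = 83.3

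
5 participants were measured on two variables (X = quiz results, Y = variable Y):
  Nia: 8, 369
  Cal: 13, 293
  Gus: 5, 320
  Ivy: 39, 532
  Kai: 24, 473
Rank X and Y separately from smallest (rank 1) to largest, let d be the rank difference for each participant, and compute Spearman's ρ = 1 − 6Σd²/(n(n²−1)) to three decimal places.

Ranks of variable 1: 2, 3, 1, 5, 4
Ranks of variable 2: 3, 1, 2, 5, 4
d = r₁ − r₂: -1, 2, -1, 0, 0
d²: 1, 4, 1, 0, 0; Σd² = 6
ρ = 1 − 6·6/(5·24) = 1 − 36/120 = 0.700

0.700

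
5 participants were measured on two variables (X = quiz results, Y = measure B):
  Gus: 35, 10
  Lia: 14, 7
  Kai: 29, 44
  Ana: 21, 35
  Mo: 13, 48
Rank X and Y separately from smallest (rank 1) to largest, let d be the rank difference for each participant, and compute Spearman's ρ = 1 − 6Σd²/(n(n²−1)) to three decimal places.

-0.300

Ranks of variable 1: 5, 2, 4, 3, 1
Ranks of variable 2: 2, 1, 4, 3, 5
d = r₁ − r₂: 3, 1, 0, 0, -4
d²: 9, 1, 0, 0, 16; Σd² = 26
ρ = 1 − 6·26/(5·24) = 1 − 156/120 = -0.300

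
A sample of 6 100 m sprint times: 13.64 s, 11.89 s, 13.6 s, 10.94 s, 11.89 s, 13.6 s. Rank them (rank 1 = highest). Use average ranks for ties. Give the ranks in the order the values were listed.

1, 4.5, 2.5, 6, 4.5, 2.5

Sorted (descending): 13.64, 13.6, 13.6, 11.89, 11.89, 10.94
The 2 values of 13.6 occupy positions 2–3 → average rank (2+3)/2 = 2.5.
The 2 values of 11.89 occupy positions 4–5 → average rank (4+5)/2 = 4.5.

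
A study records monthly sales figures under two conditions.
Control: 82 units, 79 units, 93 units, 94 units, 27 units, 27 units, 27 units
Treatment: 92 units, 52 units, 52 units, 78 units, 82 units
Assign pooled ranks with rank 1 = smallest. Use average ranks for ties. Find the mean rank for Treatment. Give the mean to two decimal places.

6.70

Sorted (ascending): 27, 27, 27, 52, 52, 78, 79, 82, 82, 92, 93, 94
The 3 values of 27 occupy positions 1–3 → average rank 2.
The 2 values of 52 occupy positions 4–5 → average rank (4+5)/2 = 4.5.
The 2 values of 82 occupy positions 8–9 → average rank (8+9)/2 = 8.5.
Treatment values → pooled ranks: 92→10, 52→4.5, 52→4.5, 78→6, 82→8.5
Mean rank = (10 + 4.5 + 4.5 + 6 + 8.5) / 5 = 6.70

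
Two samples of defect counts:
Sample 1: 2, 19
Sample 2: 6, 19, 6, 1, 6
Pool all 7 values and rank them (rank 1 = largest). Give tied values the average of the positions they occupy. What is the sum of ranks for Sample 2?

Sorted (descending): 19, 19, 6, 6, 6, 2, 1
The 2 values of 19 occupy positions 1–2 → average rank (1+2)/2 = 1.5.
The 3 values of 6 occupy positions 3–5 → average rank 4.
Sample 2 values → pooled ranks: 6→4, 19→1.5, 6→4, 1→7, 6→4
Rank sum = 4 + 1.5 + 4 + 7 + 4 = 20.5

20.5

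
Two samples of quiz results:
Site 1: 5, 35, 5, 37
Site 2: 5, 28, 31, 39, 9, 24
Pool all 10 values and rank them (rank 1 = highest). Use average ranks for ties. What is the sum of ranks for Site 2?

Sorted (descending): 39, 37, 35, 31, 28, 24, 9, 5, 5, 5
The 3 values of 5 occupy positions 8–10 → average rank 9.
Site 2 values → pooled ranks: 5→9, 28→5, 31→4, 39→1, 9→7, 24→6
Rank sum = 9 + 5 + 4 + 1 + 7 + 6 = 32

32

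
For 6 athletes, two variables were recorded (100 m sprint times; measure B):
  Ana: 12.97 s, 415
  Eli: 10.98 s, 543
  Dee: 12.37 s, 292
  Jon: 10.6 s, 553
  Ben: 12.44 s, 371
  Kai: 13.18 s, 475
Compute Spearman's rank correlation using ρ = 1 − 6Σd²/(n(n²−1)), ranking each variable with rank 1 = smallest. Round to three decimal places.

-0.429

Ranks of variable 1: 5, 2, 3, 1, 4, 6
Ranks of variable 2: 3, 5, 1, 6, 2, 4
d = r₁ − r₂: 2, -3, 2, -5, 2, 2
d²: 4, 9, 4, 25, 4, 4; Σd² = 50
ρ = 1 − 6·50/(6·35) = 1 − 300/210 = -0.429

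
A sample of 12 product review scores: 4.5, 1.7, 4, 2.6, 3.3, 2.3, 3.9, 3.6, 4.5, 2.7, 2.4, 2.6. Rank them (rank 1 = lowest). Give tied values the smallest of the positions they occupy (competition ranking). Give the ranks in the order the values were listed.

11, 1, 10, 4, 7, 2, 9, 8, 11, 6, 3, 4

Sorted (ascending): 1.7, 2.3, 2.4, 2.6, 2.6, 2.7, 3.3, 3.6, 3.9, 4, 4.5, 4.5
The 2 values of 2.6 occupy positions 4–5 → each gets rank 4.
The 2 values of 4.5 occupy positions 11–12 → each gets rank 11.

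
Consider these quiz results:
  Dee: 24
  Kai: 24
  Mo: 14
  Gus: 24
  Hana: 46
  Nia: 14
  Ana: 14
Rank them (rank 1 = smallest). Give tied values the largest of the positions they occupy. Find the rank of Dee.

Sorted (ascending): 14, 14, 14, 24, 24, 24, 46
The 3 values of 14 occupy positions 1–3 → each gets rank 3.
The 3 values of 24 occupy positions 4–6 → each gets rank 6.
Dee has value 24 → rank 6.

6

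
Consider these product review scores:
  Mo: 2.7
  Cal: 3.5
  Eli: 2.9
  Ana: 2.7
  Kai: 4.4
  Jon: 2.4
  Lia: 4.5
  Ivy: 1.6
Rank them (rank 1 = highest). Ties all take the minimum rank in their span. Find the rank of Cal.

Sorted (descending): 4.5, 4.4, 3.5, 2.9, 2.7, 2.7, 2.4, 1.6
The 2 values of 2.7 occupy positions 5–6 → each gets rank 5.
Cal has value 3.5 → rank 3.

3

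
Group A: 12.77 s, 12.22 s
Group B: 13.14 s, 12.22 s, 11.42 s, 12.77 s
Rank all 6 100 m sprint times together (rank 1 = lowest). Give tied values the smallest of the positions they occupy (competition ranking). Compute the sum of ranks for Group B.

Sorted (ascending): 11.42, 12.22, 12.22, 12.77, 12.77, 13.14
The 2 values of 12.22 occupy positions 2–3 → each gets rank 2.
The 2 values of 12.77 occupy positions 4–5 → each gets rank 4.
Group B values → pooled ranks: 13.14→6, 12.22→2, 11.42→1, 12.77→4
Rank sum = 6 + 2 + 1 + 4 = 13

13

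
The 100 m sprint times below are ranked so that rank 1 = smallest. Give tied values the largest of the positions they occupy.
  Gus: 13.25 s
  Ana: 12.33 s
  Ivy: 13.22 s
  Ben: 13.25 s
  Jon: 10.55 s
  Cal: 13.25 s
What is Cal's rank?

6

Sorted (ascending): 10.55, 12.33, 13.22, 13.25, 13.25, 13.25
The 3 values of 13.25 occupy positions 4–6 → each gets rank 6.
Cal has value 13.25 s → rank 6.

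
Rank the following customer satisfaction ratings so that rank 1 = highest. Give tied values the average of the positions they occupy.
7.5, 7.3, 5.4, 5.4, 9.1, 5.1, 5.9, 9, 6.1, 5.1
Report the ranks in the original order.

3, 4, 7.5, 7.5, 1, 9.5, 6, 2, 5, 9.5

Sorted (descending): 9.1, 9, 7.5, 7.3, 6.1, 5.9, 5.4, 5.4, 5.1, 5.1
The 2 values of 5.4 occupy positions 7–8 → average rank (7+8)/2 = 7.5.
The 2 values of 5.1 occupy positions 9–10 → average rank (9+10)/2 = 9.5.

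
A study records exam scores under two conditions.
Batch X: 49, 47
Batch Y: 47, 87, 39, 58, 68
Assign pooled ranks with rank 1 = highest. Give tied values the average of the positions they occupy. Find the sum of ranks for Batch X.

Sorted (descending): 87, 68, 58, 49, 47, 47, 39
The 2 values of 47 occupy positions 5–6 → average rank (5+6)/2 = 5.5.
Batch X values → pooled ranks: 49→4, 47→5.5
Rank sum = 4 + 5.5 = 9.5

9.5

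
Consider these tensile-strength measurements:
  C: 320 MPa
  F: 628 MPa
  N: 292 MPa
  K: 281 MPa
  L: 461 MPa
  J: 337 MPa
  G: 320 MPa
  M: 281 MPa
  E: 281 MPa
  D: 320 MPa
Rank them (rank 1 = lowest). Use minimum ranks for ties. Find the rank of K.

1

Sorted (ascending): 281, 281, 281, 292, 320, 320, 320, 337, 461, 628
The 3 values of 281 occupy positions 1–3 → each gets rank 1.
The 3 values of 320 occupy positions 5–7 → each gets rank 5.
K has value 281 MPa → rank 1.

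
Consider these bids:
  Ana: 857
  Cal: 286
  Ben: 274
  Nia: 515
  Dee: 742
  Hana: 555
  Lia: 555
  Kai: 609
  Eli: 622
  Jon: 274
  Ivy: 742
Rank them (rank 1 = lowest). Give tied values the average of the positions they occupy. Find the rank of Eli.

8

Sorted (ascending): 274, 274, 286, 515, 555, 555, 609, 622, 742, 742, 857
The 2 values of 274 occupy positions 1–2 → average rank (1+2)/2 = 1.5.
The 2 values of 555 occupy positions 5–6 → average rank (5+6)/2 = 5.5.
The 2 values of 742 occupy positions 9–10 → average rank (9+10)/2 = 9.5.
Eli has value 622 → rank 8.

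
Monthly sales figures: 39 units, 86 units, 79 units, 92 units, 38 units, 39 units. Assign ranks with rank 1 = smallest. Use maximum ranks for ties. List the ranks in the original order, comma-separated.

Sorted (ascending): 38, 39, 39, 79, 86, 92
The 2 values of 39 occupy positions 2–3 → each gets rank 3.

3, 5, 4, 6, 1, 3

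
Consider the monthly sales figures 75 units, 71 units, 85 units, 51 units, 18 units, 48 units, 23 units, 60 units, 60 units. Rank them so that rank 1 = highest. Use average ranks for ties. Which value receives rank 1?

Sorted (descending): 85, 75, 71, 60, 60, 51, 48, 23, 18
The 2 values of 60 occupy positions 4–5 → average rank (4+5)/2 = 4.5.
Rank 1 → value 85.

85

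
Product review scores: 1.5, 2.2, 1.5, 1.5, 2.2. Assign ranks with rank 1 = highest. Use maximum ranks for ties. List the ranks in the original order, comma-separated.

Sorted (descending): 2.2, 2.2, 1.5, 1.5, 1.5
The 2 values of 2.2 occupy positions 1–2 → each gets rank 2.
The 3 values of 1.5 occupy positions 3–5 → each gets rank 5.

5, 2, 5, 5, 2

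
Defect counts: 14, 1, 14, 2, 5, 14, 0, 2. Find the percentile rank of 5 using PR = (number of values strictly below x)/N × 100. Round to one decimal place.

N = 8.
Strictly below 5: 4. Equal to 5: 1.
PR = 4/8 × 100 = 50.0

50.0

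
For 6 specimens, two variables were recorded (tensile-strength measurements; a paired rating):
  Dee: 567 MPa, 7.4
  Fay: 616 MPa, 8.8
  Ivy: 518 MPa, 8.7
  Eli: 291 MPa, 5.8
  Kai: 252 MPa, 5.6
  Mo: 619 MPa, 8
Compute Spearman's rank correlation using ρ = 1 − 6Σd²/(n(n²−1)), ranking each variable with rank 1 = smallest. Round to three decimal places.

Ranks of variable 1: 4, 5, 3, 2, 1, 6
Ranks of variable 2: 3, 6, 5, 2, 1, 4
d = r₁ − r₂: 1, -1, -2, 0, 0, 2
d²: 1, 1, 4, 0, 0, 4; Σd² = 10
ρ = 1 − 6·10/(6·35) = 1 − 60/210 = 0.714

0.714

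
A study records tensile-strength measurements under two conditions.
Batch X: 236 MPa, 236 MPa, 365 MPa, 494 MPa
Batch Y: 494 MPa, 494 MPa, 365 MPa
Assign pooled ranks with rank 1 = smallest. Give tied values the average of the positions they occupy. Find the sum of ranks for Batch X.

12.5

Sorted (ascending): 236, 236, 365, 365, 494, 494, 494
The 2 values of 236 occupy positions 1–2 → average rank (1+2)/2 = 1.5.
The 2 values of 365 occupy positions 3–4 → average rank (3+4)/2 = 3.5.
The 3 values of 494 occupy positions 5–7 → average rank 6.
Batch X values → pooled ranks: 236→1.5, 236→1.5, 365→3.5, 494→6
Rank sum = 1.5 + 1.5 + 3.5 + 6 = 12.5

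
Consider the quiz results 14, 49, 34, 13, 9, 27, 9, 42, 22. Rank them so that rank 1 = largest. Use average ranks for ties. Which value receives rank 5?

Sorted (descending): 49, 42, 34, 27, 22, 14, 13, 9, 9
The 2 values of 9 occupy positions 8–9 → average rank (8+9)/2 = 8.5.
Rank 5 → value 22.

22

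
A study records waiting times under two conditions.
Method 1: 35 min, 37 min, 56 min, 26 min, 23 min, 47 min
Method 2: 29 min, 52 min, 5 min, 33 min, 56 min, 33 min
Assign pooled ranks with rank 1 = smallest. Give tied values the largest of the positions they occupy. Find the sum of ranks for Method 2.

39

Sorted (ascending): 5, 23, 26, 29, 33, 33, 35, 37, 47, 52, 56, 56
The 2 values of 33 occupy positions 5–6 → each gets rank 6.
The 2 values of 56 occupy positions 11–12 → each gets rank 12.
Method 2 values → pooled ranks: 29→4, 52→10, 5→1, 33→6, 56→12, 33→6
Rank sum = 4 + 10 + 1 + 6 + 12 + 6 = 39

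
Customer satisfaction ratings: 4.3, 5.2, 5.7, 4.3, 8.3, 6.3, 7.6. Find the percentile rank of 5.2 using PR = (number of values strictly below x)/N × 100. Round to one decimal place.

N = 7.
Strictly below 5.2: 2. Equal to 5.2: 1.
PR = 2/7 × 100 = 28.6

28.6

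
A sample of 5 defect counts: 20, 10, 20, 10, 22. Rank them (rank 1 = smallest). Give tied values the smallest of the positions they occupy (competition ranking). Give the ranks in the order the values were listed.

3, 1, 3, 1, 5

Sorted (ascending): 10, 10, 20, 20, 22
The 2 values of 10 occupy positions 1–2 → each gets rank 1.
The 2 values of 20 occupy positions 3–4 → each gets rank 3.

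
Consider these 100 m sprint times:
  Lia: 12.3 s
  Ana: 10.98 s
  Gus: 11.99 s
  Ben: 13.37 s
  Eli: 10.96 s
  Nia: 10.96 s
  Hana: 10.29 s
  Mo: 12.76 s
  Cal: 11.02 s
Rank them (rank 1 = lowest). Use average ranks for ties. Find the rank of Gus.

Sorted (ascending): 10.29, 10.96, 10.96, 10.98, 11.02, 11.99, 12.3, 12.76, 13.37
The 2 values of 10.96 occupy positions 2–3 → average rank (2+3)/2 = 2.5.
Gus has value 11.99 s → rank 6.

6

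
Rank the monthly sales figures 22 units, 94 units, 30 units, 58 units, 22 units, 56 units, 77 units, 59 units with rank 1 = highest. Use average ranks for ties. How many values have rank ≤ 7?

Sorted (descending): 94, 77, 59, 58, 56, 30, 22, 22
The 2 values of 22 occupy positions 7–8 → average rank (7+8)/2 = 7.5.
Ranks ≤ 7: {1, 2, 3, 4, 5, 6} → 6 values.

6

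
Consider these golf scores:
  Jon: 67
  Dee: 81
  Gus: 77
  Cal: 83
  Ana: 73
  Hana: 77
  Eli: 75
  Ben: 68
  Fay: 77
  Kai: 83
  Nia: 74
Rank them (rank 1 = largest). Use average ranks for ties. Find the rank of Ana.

Sorted (descending): 83, 83, 81, 77, 77, 77, 75, 74, 73, 68, 67
The 2 values of 83 occupy positions 1–2 → average rank (1+2)/2 = 1.5.
The 3 values of 77 occupy positions 4–6 → average rank 5.
Ana has value 73 → rank 9.

9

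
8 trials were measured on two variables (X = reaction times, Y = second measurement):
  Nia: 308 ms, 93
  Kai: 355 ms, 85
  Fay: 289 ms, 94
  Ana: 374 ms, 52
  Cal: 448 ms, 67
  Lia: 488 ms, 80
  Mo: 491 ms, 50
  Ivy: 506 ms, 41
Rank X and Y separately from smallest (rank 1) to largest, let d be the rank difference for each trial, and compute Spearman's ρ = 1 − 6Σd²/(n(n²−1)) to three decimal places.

-0.905

Ranks of variable 1: 2, 3, 1, 4, 5, 6, 7, 8
Ranks of variable 2: 7, 6, 8, 3, 4, 5, 2, 1
d = r₁ − r₂: -5, -3, -7, 1, 1, 1, 5, 7
d²: 25, 9, 49, 1, 1, 1, 25, 49; Σd² = 160
ρ = 1 − 6·160/(8·63) = 1 − 960/504 = -0.905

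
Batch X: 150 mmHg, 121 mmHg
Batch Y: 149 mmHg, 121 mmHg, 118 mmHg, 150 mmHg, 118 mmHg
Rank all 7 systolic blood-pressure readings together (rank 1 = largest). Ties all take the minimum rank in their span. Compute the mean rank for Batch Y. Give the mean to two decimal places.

Sorted (descending): 150, 150, 149, 121, 121, 118, 118
The 2 values of 150 occupy positions 1–2 → each gets rank 1.
The 2 values of 121 occupy positions 4–5 → each gets rank 4.
The 2 values of 118 occupy positions 6–7 → each gets rank 6.
Batch Y values → pooled ranks: 149→3, 121→4, 118→6, 150→1, 118→6
Mean rank = (3 + 4 + 6 + 1 + 6) / 5 = 4.00

4.00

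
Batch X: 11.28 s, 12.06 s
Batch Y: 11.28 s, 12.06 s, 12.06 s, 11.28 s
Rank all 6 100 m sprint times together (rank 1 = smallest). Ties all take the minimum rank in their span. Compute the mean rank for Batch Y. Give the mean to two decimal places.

2.50

Sorted (ascending): 11.28, 11.28, 11.28, 12.06, 12.06, 12.06
The 3 values of 11.28 occupy positions 1–3 → each gets rank 1.
The 3 values of 12.06 occupy positions 4–6 → each gets rank 4.
Batch Y values → pooled ranks: 11.28→1, 12.06→4, 12.06→4, 11.28→1
Mean rank = (1 + 4 + 4 + 1) / 4 = 2.50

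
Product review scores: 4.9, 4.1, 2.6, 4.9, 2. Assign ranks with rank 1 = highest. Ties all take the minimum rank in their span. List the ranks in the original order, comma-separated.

Sorted (descending): 4.9, 4.9, 4.1, 2.6, 2
The 2 values of 4.9 occupy positions 1–2 → each gets rank 1.

1, 3, 4, 1, 5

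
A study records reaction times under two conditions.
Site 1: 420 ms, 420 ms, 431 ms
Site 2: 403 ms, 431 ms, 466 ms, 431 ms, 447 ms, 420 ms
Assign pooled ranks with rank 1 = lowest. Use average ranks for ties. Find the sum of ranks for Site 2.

33

Sorted (ascending): 403, 420, 420, 420, 431, 431, 431, 447, 466
The 3 values of 420 occupy positions 2–4 → average rank 3.
The 3 values of 431 occupy positions 5–7 → average rank 6.
Site 2 values → pooled ranks: 403→1, 431→6, 466→9, 431→6, 447→8, 420→3
Rank sum = 1 + 6 + 9 + 6 + 8 + 3 = 33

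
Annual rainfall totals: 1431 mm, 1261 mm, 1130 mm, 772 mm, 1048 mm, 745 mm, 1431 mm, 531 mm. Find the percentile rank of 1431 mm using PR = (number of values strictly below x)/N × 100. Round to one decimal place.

75.0

N = 8.
Strictly below 1431: 6. Equal to 1431: 2.
PR = 6/8 × 100 = 75.0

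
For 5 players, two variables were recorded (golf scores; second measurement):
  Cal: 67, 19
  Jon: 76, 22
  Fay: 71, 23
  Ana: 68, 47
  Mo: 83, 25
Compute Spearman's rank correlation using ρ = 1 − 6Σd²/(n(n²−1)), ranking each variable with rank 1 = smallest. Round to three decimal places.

Ranks of variable 1: 1, 4, 3, 2, 5
Ranks of variable 2: 1, 2, 3, 5, 4
d = r₁ − r₂: 0, 2, 0, -3, 1
d²: 0, 4, 0, 9, 1; Σd² = 14
ρ = 1 − 6·14/(5·24) = 1 − 84/120 = 0.300

0.300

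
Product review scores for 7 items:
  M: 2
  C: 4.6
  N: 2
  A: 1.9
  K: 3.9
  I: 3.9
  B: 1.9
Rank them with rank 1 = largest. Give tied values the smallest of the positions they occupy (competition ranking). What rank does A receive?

6

Sorted (descending): 4.6, 3.9, 3.9, 2, 2, 1.9, 1.9
The 2 values of 3.9 occupy positions 2–3 → each gets rank 2.
The 2 values of 2 occupy positions 4–5 → each gets rank 4.
The 2 values of 1.9 occupy positions 6–7 → each gets rank 6.
A has value 1.9 → rank 6.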